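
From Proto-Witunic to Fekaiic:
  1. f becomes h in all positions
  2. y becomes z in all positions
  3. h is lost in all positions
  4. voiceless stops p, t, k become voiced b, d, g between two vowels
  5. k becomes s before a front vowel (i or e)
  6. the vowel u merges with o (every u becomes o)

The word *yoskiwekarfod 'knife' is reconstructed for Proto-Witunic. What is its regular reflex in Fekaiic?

Fekaiic: *yoskiwekarfod > yoskiwekarhod > zoskiwekarhod > zoskiwekarod > zoskiwegarod > zossiwegarod  (by unconditioned shift, unconditioned shift, h-loss, intervocalic voicing, palatalisation)

zossiwegarod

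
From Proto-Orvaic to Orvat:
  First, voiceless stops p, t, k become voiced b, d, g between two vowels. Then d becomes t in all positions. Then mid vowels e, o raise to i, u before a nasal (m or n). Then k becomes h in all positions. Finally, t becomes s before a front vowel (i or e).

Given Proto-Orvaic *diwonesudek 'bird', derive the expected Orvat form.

siwunesuseh

Orvat: *diwonesudek > tiwonesutek > tiwunesutek > tiwunesuteh > siwunesuseh  (by unconditioned shift, pre-nasal raising, unconditioned shift, palatalisation)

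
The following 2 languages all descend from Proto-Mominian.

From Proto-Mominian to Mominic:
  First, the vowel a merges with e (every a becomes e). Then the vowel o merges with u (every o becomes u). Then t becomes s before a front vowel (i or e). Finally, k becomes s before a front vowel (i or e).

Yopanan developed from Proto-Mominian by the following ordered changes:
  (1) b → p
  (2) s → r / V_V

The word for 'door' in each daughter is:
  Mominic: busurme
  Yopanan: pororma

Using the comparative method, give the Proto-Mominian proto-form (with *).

*bosorma

Position 7: Mominic has e, Yopanan has a. Yopanan preserves a here (none of its changes turn any other segment into a), so the proto-segment is *a.
Position 2: Mominic has u, Yopanan has o. Yopanan preserves o here (none of its changes turn any other segment into o), so the proto-segment is *o.
Position 1: Mominic has b, Yopanan has p. Mominic preserves b here (none of its changes turn any other segment into b), so the proto-segment is *b.
This points to *bosorma. Verify forward in each daughter:
Mominic: *bosorma > bosorme > busurme  (by vowel merger, vowel merger)
Yopanan: start from *bosorma.
  rule 1 (unconditioned shift): bosorma → posorma
  rule 2 (rhotacism): posorma → pororma
  ⇒ Yopanan pororma
*bosorma is the unique common source.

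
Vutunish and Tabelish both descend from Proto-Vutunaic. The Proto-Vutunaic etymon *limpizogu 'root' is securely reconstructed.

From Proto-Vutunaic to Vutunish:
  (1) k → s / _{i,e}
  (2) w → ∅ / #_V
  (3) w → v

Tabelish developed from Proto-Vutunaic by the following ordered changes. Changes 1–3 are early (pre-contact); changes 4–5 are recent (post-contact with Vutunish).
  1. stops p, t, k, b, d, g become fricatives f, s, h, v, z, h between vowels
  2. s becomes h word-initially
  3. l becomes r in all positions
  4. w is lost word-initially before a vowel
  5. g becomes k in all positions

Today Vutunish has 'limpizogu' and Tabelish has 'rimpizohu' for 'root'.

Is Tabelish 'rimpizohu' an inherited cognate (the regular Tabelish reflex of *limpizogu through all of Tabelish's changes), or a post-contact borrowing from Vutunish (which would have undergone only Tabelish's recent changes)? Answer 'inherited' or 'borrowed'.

inherited

If inherited, *limpizogu would pass through all of Tabelish's changes:
Tabelish: *limpizogu
  limpizogu → limpizohu   [intervocalic lenition]
  limpizohu (rule 2 does not apply)
  limpizohu → rimpizohu   [unconditioned shift]
  rimpizohu (rule 4 does not apply)
  rimpizohu (rule 5 does not apply)
  giving Tabelish rimpizohu.
If borrowed from Vutunish 'limpizogu' after the early changes, it would undergo only the recent ones:
  rule 4 (glide loss): no change (limpizogu)
  rule 5 (unconditioned shift): limpizogu → limpizoku
  ⇒ as a loan: limpizoku
Tabelish 'rimpizohu' matches the inherited outcome exactly, so it is an inherited cognate, not a loan.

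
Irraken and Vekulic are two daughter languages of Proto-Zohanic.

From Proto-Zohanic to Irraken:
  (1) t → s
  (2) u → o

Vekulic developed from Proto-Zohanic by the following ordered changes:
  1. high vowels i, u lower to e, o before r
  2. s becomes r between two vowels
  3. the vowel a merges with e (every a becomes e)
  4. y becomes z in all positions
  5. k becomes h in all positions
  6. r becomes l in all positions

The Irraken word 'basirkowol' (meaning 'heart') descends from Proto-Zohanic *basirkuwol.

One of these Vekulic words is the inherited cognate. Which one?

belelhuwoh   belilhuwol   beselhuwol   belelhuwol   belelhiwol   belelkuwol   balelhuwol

Vekulic: *basirkuwol > baserkuwol > barerkuwol > bererkuwol > bererhuwol > belelhuwol  (by pre-rhotic lowering, rhotacism, vowel merger, unconditioned shift, unconditioned shift)
Among the options, 'belelhuwol' alone shows every Vekulic change applied in order.

belelhuwol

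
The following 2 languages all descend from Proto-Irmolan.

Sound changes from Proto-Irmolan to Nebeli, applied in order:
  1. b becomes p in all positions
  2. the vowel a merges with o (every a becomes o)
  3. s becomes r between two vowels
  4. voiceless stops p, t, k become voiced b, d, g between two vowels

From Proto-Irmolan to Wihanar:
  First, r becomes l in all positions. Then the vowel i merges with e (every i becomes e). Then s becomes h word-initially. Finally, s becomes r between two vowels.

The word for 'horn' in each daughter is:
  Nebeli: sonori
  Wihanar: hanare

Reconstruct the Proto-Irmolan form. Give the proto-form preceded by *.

*sanasi

Position 4: Nebeli has o, Wihanar has a. Wihanar preserves a here (none of its changes turn any other segment into a), so the proto-segment is *a.
Position 5: Nebeli has r, Wihanar has r. In Wihanar, r can only continue *s, so the proto-segment is *s.
Continuing position by position gives *sanasi; check it forward:
Nebeli: start from *sanasi.
  rule 1: no change — sanasi
  rule 2 (vowel merger): sanasi → sonosi
  rule 3 (rhotacism): sonosi → sonori
  rule 4: no change — sonori
  ⇒ Nebeli sonori
Wihanar: *sanasi > sanase > hanase > hanare  (by vowel merger, debuccalisation, rhotacism)
*sanasi is the unique common source.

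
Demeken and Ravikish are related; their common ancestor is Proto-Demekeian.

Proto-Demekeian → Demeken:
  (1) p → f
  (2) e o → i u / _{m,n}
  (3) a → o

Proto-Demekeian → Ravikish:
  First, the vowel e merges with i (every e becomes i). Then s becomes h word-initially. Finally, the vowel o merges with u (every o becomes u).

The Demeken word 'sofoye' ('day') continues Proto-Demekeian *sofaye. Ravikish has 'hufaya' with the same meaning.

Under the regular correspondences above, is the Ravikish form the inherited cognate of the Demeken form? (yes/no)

no

Derive the expected Ravikish reflex of *sofaye:
Ravikish: *sofaye
  sofaye → sofayi   [vowel merger]
  sofayi → hofayi   [debuccalisation]
  hofayi → hufayi   [vowel merger]
  giving Ravikish hufayi.
The regular Ravikish reflex would be 'hufayi', but the attested form is 'hufaya'. The correspondence is irregular, so they are not cognates (the Ravikish form has a different source).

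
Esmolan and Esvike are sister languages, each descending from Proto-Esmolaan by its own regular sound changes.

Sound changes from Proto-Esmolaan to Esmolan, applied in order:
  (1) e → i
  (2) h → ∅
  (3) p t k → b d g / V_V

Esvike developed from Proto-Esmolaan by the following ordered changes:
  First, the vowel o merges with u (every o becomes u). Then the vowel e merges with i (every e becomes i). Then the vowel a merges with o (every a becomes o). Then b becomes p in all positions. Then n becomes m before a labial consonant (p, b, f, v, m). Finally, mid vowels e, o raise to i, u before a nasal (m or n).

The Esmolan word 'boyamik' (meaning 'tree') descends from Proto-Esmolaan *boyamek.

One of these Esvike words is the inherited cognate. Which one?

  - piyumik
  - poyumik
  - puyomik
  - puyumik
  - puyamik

Esvike: *boyamek
  boyamek → buyamek   [vowel merger]
  buyamek → buyamik   [vowel merger]
  buyamik → buyomik   [vowel merger]
  buyomik → puyomik   [unconditioned shift]
  puyomik (rule 5 does not apply)
  puyomik → puyumik   [pre-nasal raising]
  giving Esvike puyumik.
The other candidates each miss or misapply at least one Esvike change.

puyumik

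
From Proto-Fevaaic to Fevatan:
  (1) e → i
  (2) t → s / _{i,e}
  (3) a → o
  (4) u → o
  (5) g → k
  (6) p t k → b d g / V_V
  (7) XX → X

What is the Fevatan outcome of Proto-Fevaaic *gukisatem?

kogisosim

Fevatan: start from *gukisatem.
  rule 1 (vowel merger): gukisatem → gukisatim
  rule 2 (palatalisation): gukisatim → gukisasim
  rule 3 (vowel merger): gukisasim → gukisosim
  rule 4 (vowel merger): gukisosim → gokisosim
  rule 5 (unconditioned shift): gokisosim → kokisosim
  rule 6 (intervocalic voicing): kokisosim → kogisosim
  rule 7: no change — kogisosim
  ⇒ Fevatan kogisosim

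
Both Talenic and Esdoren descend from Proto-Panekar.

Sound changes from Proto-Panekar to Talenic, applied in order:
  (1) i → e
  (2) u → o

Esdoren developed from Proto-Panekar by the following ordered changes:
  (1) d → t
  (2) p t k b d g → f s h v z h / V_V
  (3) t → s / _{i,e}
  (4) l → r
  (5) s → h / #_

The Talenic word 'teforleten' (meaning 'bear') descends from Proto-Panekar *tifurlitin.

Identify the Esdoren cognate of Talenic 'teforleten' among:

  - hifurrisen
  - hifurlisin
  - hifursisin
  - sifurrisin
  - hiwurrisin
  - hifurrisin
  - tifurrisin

hifurrisin

Esdoren: *tifurlitin
  tifurlitin (rule 1 does not apply)
  tifurlitin → tifurlisin   [intervocalic lenition]
  tifurlisin → sifurlisin   [palatalisation]
  sifurlisin → sifurrisin   [unconditioned shift]
  sifurrisin → hifurrisin   [debuccalisation]
  giving Esdoren hifurrisin.
Among the options, 'hifurrisin' alone shows every Esdoren change applied in order.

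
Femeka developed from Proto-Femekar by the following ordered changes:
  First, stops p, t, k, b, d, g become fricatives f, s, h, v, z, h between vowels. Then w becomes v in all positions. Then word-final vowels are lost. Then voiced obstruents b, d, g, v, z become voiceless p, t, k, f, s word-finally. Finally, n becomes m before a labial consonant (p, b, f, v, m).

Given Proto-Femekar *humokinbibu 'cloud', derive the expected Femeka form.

humohimbif

Femeka: *humokinbibu > humohinbivu > humohinbiv > humohinbif > humohimbif  (by intervocalic lenition, apocope, final devoicing, nasal place assimilation)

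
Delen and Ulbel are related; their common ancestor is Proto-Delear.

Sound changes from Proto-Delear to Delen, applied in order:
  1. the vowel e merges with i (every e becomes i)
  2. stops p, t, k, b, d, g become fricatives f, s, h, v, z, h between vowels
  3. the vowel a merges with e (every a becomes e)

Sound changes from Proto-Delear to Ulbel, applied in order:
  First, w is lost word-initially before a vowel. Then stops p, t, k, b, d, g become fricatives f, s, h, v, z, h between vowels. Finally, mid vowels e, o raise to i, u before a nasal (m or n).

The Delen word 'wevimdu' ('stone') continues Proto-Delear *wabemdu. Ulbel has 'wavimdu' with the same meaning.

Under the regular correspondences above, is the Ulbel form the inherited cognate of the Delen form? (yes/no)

Derive the expected Ulbel reflex of *wabemdu:
Ulbel: start from *wabemdu.
  rule 1 (glide loss): wabemdu → abemdu
  rule 2 (intervocalic lenition): abemdu → avemdu
  rule 3 (pre-nasal raising): avemdu → avimdu
  ⇒ Ulbel avimdu
The regular Ulbel reflex would be 'avimdu', but the attested form is 'wavimdu'. The correspondence is irregular, so they are not cognates (the Ulbel form has a different source).

no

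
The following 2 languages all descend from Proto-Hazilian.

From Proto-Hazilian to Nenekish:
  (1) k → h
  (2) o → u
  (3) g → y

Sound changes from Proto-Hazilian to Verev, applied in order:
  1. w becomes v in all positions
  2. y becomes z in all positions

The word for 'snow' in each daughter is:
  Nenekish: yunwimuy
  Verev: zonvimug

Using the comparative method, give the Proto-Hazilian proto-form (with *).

Position 2: Nenekish has u, Verev has o. Verev preserves o here (none of its changes turn any other segment into o), so the proto-segment is *o.
Position 8: Nenekish has y, Verev has g. Verev preserves g here (none of its changes turn any other segment into g), so the proto-segment is *g.
Position 1: Nenekish has y, Verev has z. Taking the neighbouring segments as reconstructed: Nenekish y could go back to *g or *y; Verev z could go back to *z or *y — the one source consistent with every daughter is *y.
Verify the candidate proto-form against each daughter:
Nenekish: start from *yonwimug.
  rule 1: no change — yonwimug
  rule 2 (vowel merger): yonwimug → yunwimug
  rule 3 (unconditioned shift): yunwimug → yunwimuy
  ⇒ Nenekish yunwimuy
Verev: start from *yonwimug.
  rule 1 (unconditioned shift): yonwimug → yonvimug
  rule 2 (unconditioned shift): yonvimug → zonvimug
  ⇒ Verev zonvimug
Only *yonwimug yields all of Nenekish yunwimuy, Verev zonvimug.

*yonwimug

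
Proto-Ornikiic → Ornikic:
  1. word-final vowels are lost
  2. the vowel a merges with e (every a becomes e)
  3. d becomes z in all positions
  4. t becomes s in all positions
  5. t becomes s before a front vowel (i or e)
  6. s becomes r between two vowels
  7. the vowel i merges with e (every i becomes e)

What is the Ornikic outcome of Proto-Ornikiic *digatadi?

zegerez

Ornikic: start from *digatadi.
  rule 1 (apocope): digatadi → digatad
  rule 2 (vowel merger): digatad → digeted
  rule 3 (unconditioned shift): digeted → zigetez
  rule 4 (unconditioned shift): zigetez → zigesez
  rule 5: no change — zigesez
  rule 6 (rhotacism): zigesez → zigerez
  rule 7 (vowel merger): zigerez → zegerez
  ⇒ Ornikic zegerez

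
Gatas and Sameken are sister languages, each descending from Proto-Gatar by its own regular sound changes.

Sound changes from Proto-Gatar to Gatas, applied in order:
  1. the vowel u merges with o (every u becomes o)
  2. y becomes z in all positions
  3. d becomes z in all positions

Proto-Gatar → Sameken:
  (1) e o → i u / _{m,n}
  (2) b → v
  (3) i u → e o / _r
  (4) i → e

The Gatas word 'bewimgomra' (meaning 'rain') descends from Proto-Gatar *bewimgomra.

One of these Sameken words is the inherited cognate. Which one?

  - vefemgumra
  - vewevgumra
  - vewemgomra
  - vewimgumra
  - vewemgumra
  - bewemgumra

Sameken: *bewimgomra > bewimgumra > vewimgumra > vewemgumra  (by pre-nasal raising, unconditioned shift, vowel merger)

vewemgumra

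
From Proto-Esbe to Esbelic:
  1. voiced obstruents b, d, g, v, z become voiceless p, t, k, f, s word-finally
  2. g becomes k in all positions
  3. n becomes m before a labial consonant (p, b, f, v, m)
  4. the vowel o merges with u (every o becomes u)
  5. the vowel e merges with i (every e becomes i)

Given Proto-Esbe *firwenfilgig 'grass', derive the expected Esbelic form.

firwimfilkik

Esbelic: start from *firwenfilgig.
  rule 1 (final devoicing): firwenfilgig → firwenfilgik
  rule 2 (unconditioned shift): firwenfilgik → firwenfilkik
  rule 3 (nasal place assimilation): firwenfilkik → firwemfilkik
  rule 4: no change — firwemfilkik
  rule 5 (vowel merger): firwemfilkik → firwimfilkik
  ⇒ Esbelic firwimfilkik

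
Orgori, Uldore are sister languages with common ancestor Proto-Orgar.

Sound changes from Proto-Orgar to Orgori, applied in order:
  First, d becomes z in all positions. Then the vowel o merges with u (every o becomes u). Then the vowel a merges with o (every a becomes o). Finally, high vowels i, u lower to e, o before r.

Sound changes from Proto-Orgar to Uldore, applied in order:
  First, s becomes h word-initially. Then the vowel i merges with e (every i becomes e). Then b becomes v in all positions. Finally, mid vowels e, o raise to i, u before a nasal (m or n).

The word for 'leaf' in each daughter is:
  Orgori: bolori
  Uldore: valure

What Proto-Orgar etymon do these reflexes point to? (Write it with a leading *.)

*baluri

Position 6: Orgori has i, Uldore has e. Orgori preserves i here (none of its changes turn any other segment into i), so the proto-segment is *i.
Position 1: Orgori has b, Uldore has v. Orgori preserves b here (none of its changes turn any other segment into b), so the proto-segment is *b.
Continuing position by position gives *baluri; check it forward:
Orgori: *baluri > boluri > bolori  (by vowel merger, pre-rhotic lowering)
Uldore: *baluri > balure > valure  (by vowel merger, unconditioned shift)
No other proto-form is consistent with every reflex, so the reconstruction is *baluri.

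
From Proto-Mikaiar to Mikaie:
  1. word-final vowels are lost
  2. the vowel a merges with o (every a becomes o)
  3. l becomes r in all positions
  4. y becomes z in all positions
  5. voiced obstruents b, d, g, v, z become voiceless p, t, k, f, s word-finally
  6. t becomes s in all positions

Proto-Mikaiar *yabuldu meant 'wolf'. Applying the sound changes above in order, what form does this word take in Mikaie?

Mikaie: *yabuldu
  yabuldu → yabuld   [apocope]
  yabuld → yobuld   [vowel merger]
  yobuld → yoburd   [unconditioned shift]
  yoburd → zoburd   [unconditioned shift]
  zoburd → zoburt   [final devoicing]
  zoburt → zoburs   [unconditioned shift]
  giving Mikaie zoburs.

zoburs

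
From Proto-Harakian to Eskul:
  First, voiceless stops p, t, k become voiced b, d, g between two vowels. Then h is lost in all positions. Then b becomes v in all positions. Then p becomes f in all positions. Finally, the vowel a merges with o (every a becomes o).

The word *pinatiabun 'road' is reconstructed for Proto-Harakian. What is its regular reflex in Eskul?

finodiovun

Eskul: *pinatiabun > pinadiabun > pinadiavun > finadiavun > finodiovun  (by intervocalic voicing, unconditioned shift, unconditioned shift, vowel merger)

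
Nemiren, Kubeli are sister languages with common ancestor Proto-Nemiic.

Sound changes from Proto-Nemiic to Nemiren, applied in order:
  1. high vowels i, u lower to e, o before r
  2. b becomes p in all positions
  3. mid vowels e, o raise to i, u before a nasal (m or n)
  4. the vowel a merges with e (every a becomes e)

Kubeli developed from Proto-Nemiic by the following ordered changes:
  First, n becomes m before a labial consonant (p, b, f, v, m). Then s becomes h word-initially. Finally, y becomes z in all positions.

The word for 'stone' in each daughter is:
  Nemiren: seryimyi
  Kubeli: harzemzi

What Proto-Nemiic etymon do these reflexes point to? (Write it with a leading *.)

*saryemyi

Position 7: Nemiren has y, Kubeli has z. Nemiren preserves y here (none of its changes turn any other segment into y), so the proto-segment is *y.
Position 1: Nemiren has s, Kubeli has h. Nemiren preserves s here (none of its changes turn any other segment into s), so the proto-segment is *s.
Position 5: Nemiren has i, Kubeli has e. Kubeli preserves e here (none of its changes turn any other segment into e), so the proto-segment is *e.
Continuing position by position gives *saryemyi; check it forward:
Nemiren: *saryemyi
  saryemyi (rule 1 does not apply)
  saryemyi (rule 2 does not apply)
  saryemyi → saryimyi   [pre-nasal raising]
  saryimyi → seryimyi   [vowel merger]
  giving Nemiren seryimyi.
Kubeli: start from *saryemyi.
  rule 1: no change — saryemyi
  rule 2 (debuccalisation): saryemyi → haryemyi
  rule 3 (unconditioned shift): haryemyi → harzemzi
  ⇒ Kubeli harzemzi
No other proto-form is consistent with every reflex, so the reconstruction is *saryemyi.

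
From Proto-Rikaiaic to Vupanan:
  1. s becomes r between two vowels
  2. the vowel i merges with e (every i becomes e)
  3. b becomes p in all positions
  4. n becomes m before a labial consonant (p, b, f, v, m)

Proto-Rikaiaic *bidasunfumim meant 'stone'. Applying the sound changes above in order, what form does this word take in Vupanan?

Vupanan: *bidasunfumim
  bidasunfumim → bidarunfumim   [rhotacism]
  bidarunfumim → bedarunfumem   [vowel merger]
  bedarunfumem → pedarunfumem   [unconditioned shift]
  pedarunfumem → pedarumfumem   [nasal place assimilation]
  giving Vupanan pedarumfumem.

pedarumfumem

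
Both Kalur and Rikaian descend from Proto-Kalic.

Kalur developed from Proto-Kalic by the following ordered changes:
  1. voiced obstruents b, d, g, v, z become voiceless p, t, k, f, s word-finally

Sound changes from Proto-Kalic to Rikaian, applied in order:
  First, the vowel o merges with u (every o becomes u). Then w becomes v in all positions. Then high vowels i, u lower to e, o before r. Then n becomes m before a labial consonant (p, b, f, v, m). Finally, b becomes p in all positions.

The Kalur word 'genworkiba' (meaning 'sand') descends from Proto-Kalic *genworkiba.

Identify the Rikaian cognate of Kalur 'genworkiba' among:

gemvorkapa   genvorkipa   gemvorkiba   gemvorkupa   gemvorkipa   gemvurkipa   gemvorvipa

gemvorkipa

Rikaian: *genworkiba > genwurkiba > genvurkiba > genvorkiba > gemvorkiba > gemvorkipa  (by vowel merger, unconditioned shift, pre-rhotic lowering, nasal place assimilation, unconditioned shift)
Among the options, 'gemvorkipa' alone shows every Rikaian change applied in order.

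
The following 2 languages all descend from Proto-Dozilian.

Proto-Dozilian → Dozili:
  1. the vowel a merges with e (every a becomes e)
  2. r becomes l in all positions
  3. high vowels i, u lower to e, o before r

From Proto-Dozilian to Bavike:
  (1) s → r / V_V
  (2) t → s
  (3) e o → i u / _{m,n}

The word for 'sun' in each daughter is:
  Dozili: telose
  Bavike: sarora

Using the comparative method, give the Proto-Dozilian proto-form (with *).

*tarosa

Position 3: Dozili has l, Bavike has r. Taking the neighbouring segments as reconstructed: Dozili l could go back to *l or *r; Bavike r could go back to *s or *r — the one source consistent with every daughter is *r.
Position 1: Dozili has t, Bavike has s. Dozili preserves t here (none of its changes turn any other segment into t), so the proto-segment is *t.
This points to *tarosa. Verify forward in each daughter:
Dozili: *tarosa
  tarosa → terose   [vowel merger]
  terose → telose   [unconditioned shift]
  telose (rule 3 does not apply)
  giving Dozili telose.
Bavike: *tarosa
  tarosa → tarora   [rhotacism]
  tarora → sarora   [unconditioned shift]
  sarora (rule 3 does not apply)
  giving Bavike sarora.
*tarosa is the unique common source.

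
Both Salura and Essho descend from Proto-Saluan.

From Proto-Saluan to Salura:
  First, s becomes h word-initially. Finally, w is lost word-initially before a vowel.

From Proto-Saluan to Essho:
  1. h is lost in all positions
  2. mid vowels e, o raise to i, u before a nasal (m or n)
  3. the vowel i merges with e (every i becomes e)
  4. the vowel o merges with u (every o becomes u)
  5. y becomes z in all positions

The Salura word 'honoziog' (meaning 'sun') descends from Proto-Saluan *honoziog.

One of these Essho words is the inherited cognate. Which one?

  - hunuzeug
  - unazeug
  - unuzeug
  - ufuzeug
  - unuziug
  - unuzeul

unuzeug

Essho: *honoziog
  honoziog → onoziog   [h-loss]
  onoziog → unoziog   [pre-nasal raising]
  unoziog → unozeog   [vowel merger]
  unozeog → unuzeug   [vowel merger]
  unuzeug (rule 5 does not apply)
  giving Essho unuzeug.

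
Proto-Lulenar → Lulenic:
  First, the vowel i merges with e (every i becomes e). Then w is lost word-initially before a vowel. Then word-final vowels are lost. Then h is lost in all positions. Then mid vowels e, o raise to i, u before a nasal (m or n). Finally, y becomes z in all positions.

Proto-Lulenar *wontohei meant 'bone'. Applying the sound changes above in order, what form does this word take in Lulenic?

untoe

Lulenic: *wontohei
  wontohei → wontohee   [vowel merger]
  wontohee → ontohee   [glide loss]
  ontohee → ontohe   [apocope]
  ontohe → ontoe   [h-loss]
  ontoe → untoe   [pre-nasal raising]
  untoe (rule 6 does not apply)
  giving Lulenic untoe.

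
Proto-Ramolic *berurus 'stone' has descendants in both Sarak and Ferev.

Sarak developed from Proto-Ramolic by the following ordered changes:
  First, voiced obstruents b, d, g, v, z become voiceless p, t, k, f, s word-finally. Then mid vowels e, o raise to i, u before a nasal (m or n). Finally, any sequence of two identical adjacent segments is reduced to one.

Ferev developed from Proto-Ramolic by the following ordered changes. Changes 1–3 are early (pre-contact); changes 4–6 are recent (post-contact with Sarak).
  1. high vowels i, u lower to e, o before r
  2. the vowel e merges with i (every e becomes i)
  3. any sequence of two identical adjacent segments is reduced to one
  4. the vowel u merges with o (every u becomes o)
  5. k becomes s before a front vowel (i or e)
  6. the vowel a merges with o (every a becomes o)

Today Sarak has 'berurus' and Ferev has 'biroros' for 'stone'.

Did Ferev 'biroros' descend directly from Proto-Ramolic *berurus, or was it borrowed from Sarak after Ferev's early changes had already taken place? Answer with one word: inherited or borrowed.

inherited

If inherited, *berurus would pass through all of Ferev's changes:
Ferev: *berurus > berorus > birorus > biroros  (by pre-rhotic lowering, vowel merger, vowel merger)
If borrowed from Sarak 'berurus' after the early changes, it would undergo only the recent ones:
  rule 4 (vowel merger): berurus → beroros
  rule 5 (palatalisation): no change (beroros)
  rule 6 (vowel merger): no change (beroros)
  ⇒ as a loan: beroros
Ferev 'biroros' matches the inherited outcome exactly, so it is an inherited cognate, not a loan.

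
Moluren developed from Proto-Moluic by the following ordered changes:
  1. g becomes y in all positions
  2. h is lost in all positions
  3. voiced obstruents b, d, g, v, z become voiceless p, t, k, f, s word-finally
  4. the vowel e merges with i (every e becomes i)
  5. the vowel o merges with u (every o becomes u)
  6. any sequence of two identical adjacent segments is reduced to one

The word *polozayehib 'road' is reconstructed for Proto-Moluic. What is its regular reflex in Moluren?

Moluren: *polozayehib
  polozayehib (rule 1 does not apply)
  polozayehib → polozayeib   [h-loss]
  polozayeib → polozayeip   [final devoicing]
  polozayeip → polozayiip   [vowel merger]
  polozayiip → puluzayiip   [vowel merger]
  puluzayiip → puluzayip   [degemination]
  giving Moluren puluzayip.

puluzayip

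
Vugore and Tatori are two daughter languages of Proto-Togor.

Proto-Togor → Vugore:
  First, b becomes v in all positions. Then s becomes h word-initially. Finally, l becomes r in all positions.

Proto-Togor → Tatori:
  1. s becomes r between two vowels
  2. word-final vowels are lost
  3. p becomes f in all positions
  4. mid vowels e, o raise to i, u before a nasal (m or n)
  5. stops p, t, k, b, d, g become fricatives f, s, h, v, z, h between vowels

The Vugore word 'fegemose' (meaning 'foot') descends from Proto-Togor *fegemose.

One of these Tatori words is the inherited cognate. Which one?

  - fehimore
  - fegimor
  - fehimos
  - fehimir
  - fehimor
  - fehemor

Tatori: *fegemose > fegemore > fegemor > fegimor > fehimor  (by rhotacism, apocope, pre-nasal raising, intervocalic lenition)
The other candidates each miss or misapply at least one Tatori change.

fehimor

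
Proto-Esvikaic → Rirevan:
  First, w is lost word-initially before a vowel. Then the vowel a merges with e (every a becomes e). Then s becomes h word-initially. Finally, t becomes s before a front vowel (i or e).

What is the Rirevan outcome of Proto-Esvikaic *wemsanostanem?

Rirevan: *wemsanostanem > emsanostanem > emsenostenem > emsenossenem  (by glide loss, vowel merger, palatalisation)

emsenossenem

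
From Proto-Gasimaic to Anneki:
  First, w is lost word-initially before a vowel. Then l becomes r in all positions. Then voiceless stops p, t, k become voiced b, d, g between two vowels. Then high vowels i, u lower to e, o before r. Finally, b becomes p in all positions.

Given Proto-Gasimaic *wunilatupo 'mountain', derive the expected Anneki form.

uneradupo

Anneki: *wunilatupo > unilatupo > uniratupo > uniradubo > uneradubo > uneradupo  (by glide loss, unconditioned shift, intervocalic voicing, pre-rhotic lowering, unconditioned shift)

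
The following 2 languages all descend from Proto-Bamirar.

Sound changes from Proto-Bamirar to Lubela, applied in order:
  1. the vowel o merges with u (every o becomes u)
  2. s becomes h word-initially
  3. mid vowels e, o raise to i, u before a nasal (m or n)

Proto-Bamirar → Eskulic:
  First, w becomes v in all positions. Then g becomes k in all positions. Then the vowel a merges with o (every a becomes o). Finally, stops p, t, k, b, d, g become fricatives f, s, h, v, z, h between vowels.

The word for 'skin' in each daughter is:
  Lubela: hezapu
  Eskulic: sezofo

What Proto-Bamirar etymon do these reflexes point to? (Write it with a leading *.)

*sezapo

Position 4: Lubela has a, Eskulic has o. Lubela preserves a here (none of its changes turn any other segment into a), so the proto-segment is *a.
Position 5: Lubela has p, Eskulic has f. Lubela preserves p here (none of its changes turn any other segment into p), so the proto-segment is *p.
Position 1: Lubela has h, Eskulic has s. Taking the neighbouring segments as reconstructed: Lubela h could go back to *s or *h; Eskulic s can only go back to *s — the one source consistent with every daughter is *s.
Verify the candidate proto-form against each daughter:
Lubela: *sezapo > sezapu > hezapu  (by vowel merger, debuccalisation)
Eskulic: start from *sezapo.
  rule 1: no change — sezapo
  rule 2: no change — sezapo
  rule 3 (vowel merger): sezapo → sezopo
  rule 4 (intervocalic lenition): sezopo → sezofo
  ⇒ Eskulic sezofo
No other proto-form is consistent with every reflex, so the reconstruction is *sezapo.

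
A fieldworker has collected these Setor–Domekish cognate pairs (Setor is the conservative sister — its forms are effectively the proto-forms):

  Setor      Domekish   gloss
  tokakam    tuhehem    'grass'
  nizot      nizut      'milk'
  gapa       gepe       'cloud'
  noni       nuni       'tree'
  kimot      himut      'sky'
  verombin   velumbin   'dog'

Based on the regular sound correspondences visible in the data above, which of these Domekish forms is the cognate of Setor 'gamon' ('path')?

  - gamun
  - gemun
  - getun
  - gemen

tokakam ~ tuhehem — Setor a corresponds to Domekish e after a consonant, before a nasal.
noni ~ nuni — Setor o corresponds to Domekish u after a consonant, before a nasal.
Applying these to Setor 'gamon':
  gamon → gemon   (a→e after a consonant, before a nasal)
  gemon → gemun   (o→u after a consonant, before a nasal)
So the Domekish cognate is 'gemun'.

gemun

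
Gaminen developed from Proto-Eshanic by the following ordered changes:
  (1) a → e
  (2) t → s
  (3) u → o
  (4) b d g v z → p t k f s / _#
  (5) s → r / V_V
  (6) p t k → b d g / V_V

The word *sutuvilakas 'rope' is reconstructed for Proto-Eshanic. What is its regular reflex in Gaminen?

Gaminen: *sutuvilakas > sutuvilekes > susuvilekes > sosovilekes > sorovilekes > sorovileges  (by vowel merger, unconditioned shift, vowel merger, rhotacism, intervocalic voicing)

sorovileges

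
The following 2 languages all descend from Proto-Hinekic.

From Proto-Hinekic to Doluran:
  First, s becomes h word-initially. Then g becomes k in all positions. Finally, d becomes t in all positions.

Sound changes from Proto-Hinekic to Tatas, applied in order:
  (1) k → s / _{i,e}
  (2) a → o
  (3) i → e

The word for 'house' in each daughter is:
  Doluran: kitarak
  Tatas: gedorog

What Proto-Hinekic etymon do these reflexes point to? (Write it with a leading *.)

Position 7: Doluran has k, Tatas has g. Tatas preserves g here (none of its changes turn any other segment into g), so the proto-segment is *g.
Position 4: Doluran has a, Tatas has o. Doluran preserves a here (none of its changes turn any other segment into a), so the proto-segment is *a.
Position 2: Doluran has i, Tatas has e. Doluran preserves i here (none of its changes turn any other segment into i), so the proto-segment is *i.
Continuing position by position gives *gidarag; check it forward:
Doluran: start from *gidarag.
  rule 1: no change — gidarag
  rule 2 (unconditioned shift): gidarag → kidarak
  rule 3 (unconditioned shift): kidarak → kitarak
  ⇒ Doluran kitarak
Tatas: *gidarag
  gidarag (rule 1 does not apply)
  gidarag → gidorog   [vowel merger]
  gidorog → gedorog   [vowel merger]
  giving Tatas gedorog.
*gidarag is the unique common source.

*gidarag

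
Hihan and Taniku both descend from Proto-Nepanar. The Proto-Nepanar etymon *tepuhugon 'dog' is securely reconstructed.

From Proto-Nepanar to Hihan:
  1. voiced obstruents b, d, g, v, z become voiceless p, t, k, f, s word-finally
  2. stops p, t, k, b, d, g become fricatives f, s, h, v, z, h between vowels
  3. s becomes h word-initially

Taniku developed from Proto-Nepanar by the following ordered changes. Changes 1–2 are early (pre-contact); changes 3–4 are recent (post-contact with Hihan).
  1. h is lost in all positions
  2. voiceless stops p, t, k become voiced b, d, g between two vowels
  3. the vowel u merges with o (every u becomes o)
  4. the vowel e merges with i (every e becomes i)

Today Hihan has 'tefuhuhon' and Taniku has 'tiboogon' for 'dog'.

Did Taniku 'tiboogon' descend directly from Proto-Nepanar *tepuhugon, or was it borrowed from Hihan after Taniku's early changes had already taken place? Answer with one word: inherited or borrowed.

inherited

If inherited, *tepuhugon would pass through all of Taniku's changes:
Taniku: start from *tepuhugon.
  rule 1 (h-loss): tepuhugon → tepuugon
  rule 2 (intervocalic voicing): tepuugon → tebuugon
  rule 3 (vowel merger): tebuugon → teboogon
  rule 4 (vowel merger): teboogon → tiboogon
  ⇒ Taniku tiboogon
If borrowed from Hihan 'tefuhuhon' after the early changes, it would undergo only the recent ones:
  rule 3 (vowel merger): tefuhuhon → tefohohon
  rule 4 (vowel merger): tefohohon → tifohohon
  ⇒ as a loan: tifohohon
Taniku 'tiboogon' matches the inherited outcome exactly, so it is an inherited cognate, not a loan.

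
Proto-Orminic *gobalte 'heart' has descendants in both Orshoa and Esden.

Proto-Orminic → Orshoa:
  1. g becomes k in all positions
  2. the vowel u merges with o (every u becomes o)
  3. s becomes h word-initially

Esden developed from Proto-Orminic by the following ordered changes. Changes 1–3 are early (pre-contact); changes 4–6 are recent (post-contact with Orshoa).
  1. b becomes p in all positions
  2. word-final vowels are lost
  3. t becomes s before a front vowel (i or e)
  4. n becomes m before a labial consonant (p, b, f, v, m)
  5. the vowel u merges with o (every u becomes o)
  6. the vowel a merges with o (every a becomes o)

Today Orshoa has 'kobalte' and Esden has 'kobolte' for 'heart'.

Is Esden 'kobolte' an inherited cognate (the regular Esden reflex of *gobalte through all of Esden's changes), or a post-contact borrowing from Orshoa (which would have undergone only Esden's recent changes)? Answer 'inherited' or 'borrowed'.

If inherited, *gobalte would pass through all of Esden's changes:
Esden: *gobalte > gopalte > gopalt > gopolt  (by unconditioned shift, apocope, vowel merger)
If borrowed from Orshoa 'kobalte' after the early changes, it would undergo only the recent ones:
  rule 4 (nasal place assimilation): no change (kobalte)
  rule 5 (vowel merger): no change (kobalte)
  rule 6 (vowel merger): kobalte → kobolte
  ⇒ as a loan: kobolte
Esden 'kobolte' matches the loan outcome 'kobolte', not the inherited 'gopolt' — it skipped the early Esden changes, so it was borrowed from Orshoa.

borrowed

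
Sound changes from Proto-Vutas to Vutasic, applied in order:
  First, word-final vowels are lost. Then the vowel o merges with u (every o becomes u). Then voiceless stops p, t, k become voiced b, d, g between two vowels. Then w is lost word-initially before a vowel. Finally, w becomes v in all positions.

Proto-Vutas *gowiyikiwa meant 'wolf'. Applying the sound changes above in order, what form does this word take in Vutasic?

guviyigiv

Vutasic: *gowiyikiwa > gowiyikiw > guwiyikiw > guwiyigiw > guviyigiv  (by apocope, vowel merger, intervocalic voicing, unconditioned shift)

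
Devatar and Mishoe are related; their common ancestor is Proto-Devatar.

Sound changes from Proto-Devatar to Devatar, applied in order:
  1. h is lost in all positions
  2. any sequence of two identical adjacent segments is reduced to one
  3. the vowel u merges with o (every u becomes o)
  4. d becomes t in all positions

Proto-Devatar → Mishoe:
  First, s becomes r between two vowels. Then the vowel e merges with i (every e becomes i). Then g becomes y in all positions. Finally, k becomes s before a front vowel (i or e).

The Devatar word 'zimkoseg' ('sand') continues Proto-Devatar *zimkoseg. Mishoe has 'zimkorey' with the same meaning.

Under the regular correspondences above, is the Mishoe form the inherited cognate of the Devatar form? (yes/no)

no

Derive the expected Mishoe reflex of *zimkoseg:
Mishoe: *zimkoseg
  zimkoseg → zimkoreg   [rhotacism]
  zimkoreg → zimkorig   [vowel merger]
  zimkorig → zimkoriy   [unconditioned shift]
  zimkoriy (rule 4 does not apply)
  giving Mishoe zimkoriy.
The regular Mishoe reflex would be 'zimkoriy', but the attested form is 'zimkorey'. The correspondence is irregular, so they are not cognates (the Mishoe form has a different source).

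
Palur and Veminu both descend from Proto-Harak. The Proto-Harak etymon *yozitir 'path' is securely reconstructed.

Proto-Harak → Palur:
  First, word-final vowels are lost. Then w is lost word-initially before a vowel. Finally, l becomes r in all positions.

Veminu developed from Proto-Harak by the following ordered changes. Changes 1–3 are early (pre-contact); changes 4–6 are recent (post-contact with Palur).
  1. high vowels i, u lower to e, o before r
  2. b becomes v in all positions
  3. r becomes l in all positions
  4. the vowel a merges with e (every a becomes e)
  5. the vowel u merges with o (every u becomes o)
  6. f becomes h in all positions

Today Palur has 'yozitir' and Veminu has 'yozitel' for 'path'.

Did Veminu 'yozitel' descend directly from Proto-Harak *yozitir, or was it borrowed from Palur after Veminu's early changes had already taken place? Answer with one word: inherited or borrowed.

If inherited, *yozitir would pass through all of Veminu's changes:
Veminu: *yozitir
  yozitir → yoziter   [pre-rhotic lowering]
  yoziter (rule 2 does not apply)
  yoziter → yozitel   [unconditioned shift]
  yozitel (rule 4 does not apply)
  yozitel (rule 5 does not apply)
  yozitel (rule 6 does not apply)
  giving Veminu yozitel.
If borrowed from Palur 'yozitir' after the early changes, it would undergo only the recent ones:
  rule 4 (vowel merger): no change (yozitir)
  rule 5 (vowel merger): no change (yozitir)
  rule 6 (unconditioned shift): no change (yozitir)
  ⇒ as a loan: yozitir
Veminu 'yozitel' matches the inherited outcome exactly, so it is an inherited cognate, not a loan.

inherited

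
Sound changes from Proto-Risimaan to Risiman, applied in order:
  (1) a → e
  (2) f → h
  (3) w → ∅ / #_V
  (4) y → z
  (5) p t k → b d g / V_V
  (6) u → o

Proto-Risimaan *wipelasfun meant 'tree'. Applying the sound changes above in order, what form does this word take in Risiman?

ibeleshon

Risiman: *wipelasfun > wipelesfun > wipeleshun > ipeleshun > ibeleshun > ibeleshon  (by vowel merger, unconditioned shift, glide loss, intervocalic voicing, vowel merger)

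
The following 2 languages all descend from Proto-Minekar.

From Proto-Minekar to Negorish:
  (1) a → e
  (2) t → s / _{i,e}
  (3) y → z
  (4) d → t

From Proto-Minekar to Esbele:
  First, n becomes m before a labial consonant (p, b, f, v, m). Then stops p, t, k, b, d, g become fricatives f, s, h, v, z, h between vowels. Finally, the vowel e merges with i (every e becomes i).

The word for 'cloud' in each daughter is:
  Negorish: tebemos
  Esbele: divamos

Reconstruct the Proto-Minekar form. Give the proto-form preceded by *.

Position 1: Negorish has t, Esbele has d. Esbele preserves d here (none of its changes turn any other segment into d), so the proto-segment is *d.
Position 2: Negorish has e, Esbele has i. Taking the neighbouring segments as reconstructed: Negorish e could go back to *a or *e; Esbele i could go back to *e or *i — the one source consistent with every daughter is *e.
Position 4: Negorish has e, Esbele has a. Esbele preserves a here (none of its changes turn any other segment into a), so the proto-segment is *a.
Continuing position by position gives *debamos; check it forward:
Negorish: *debamos
  debamos → debemos   [vowel merger]
  debemos (rule 2 does not apply)
  debemos (rule 3 does not apply)
  debemos → tebemos   [unconditioned shift]
  giving Negorish tebemos.
Esbele: *debamos
  debamos (rule 1 does not apply)
  debamos → devamos   [intervocalic lenition]
  devamos → divamos   [vowel merger]
  giving Esbele divamos.
No other proto-form is consistent with every reflex, so the reconstruction is *debamos.

*debamos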